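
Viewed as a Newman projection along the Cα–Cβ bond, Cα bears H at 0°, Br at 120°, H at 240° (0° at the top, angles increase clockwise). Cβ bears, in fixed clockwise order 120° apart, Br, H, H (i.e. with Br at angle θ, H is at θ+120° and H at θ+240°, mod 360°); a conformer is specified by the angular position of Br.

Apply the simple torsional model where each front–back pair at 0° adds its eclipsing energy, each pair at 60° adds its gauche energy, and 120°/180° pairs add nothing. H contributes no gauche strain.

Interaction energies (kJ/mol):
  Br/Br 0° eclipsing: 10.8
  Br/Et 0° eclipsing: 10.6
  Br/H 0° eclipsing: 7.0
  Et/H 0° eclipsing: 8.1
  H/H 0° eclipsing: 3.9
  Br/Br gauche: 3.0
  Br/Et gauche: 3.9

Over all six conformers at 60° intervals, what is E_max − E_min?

18.6 kJ/mol

Br at 0° (eclipsed): H(0°)/Br(0°) eclipsed 7.0; Br(120°)/H(120°) eclipsed 7.0; H(240°)/H(240°) eclipsed 3.9 → 17.9 kJ/mol.
Br at 60° (staggered): Br(120°)/Br(60°) gauche 3.0 → 3.0 kJ/mol.
Br at 120° (eclipsed): H(0°)/H(0°) eclipsed 3.9; Br(120°)/Br(120°) eclipsed 10.8; H(240°)/H(240°) eclipsed 3.9 → 18.6 kJ/mol.
Br at 180° (staggered): Br(120°)/Br(180°) gauche 3.0 → 3.0 kJ/mol.
Br at 240° (eclipsed): H(0°)/H(0°) eclipsed 3.9; Br(120°)/H(120°) eclipsed 7.0; H(240°)/Br(240°) eclipsed 7.0 → 17.9 kJ/mol.
Br at 300° (staggered): no non-H gauche contacts → 0.0 kJ/mol.
Max at 120° (18.6 kJ/mol), min at 300° (0.0 kJ/mol); barrier = 18.6 kJ/mol.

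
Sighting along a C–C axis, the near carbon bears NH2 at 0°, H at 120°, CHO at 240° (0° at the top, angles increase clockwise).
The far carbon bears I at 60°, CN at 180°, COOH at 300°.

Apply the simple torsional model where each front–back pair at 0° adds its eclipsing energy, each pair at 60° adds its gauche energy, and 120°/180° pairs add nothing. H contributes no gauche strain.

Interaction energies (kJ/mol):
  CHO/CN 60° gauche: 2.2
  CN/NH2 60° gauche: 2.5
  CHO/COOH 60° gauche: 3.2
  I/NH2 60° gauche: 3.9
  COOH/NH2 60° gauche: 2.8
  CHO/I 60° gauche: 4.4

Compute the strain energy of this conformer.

12.1 kJ/mol

This conformer is staggered. NH2 at 0° is gauche with I at 60° (3.9); NH2 at 0° is gauche with COOH at 300° (2.8); CHO at 240° is gauche with CN at 180° (2.2); CHO at 240° is gauche with COOH at 300° (3.2). Total 12.1 kJ/mol.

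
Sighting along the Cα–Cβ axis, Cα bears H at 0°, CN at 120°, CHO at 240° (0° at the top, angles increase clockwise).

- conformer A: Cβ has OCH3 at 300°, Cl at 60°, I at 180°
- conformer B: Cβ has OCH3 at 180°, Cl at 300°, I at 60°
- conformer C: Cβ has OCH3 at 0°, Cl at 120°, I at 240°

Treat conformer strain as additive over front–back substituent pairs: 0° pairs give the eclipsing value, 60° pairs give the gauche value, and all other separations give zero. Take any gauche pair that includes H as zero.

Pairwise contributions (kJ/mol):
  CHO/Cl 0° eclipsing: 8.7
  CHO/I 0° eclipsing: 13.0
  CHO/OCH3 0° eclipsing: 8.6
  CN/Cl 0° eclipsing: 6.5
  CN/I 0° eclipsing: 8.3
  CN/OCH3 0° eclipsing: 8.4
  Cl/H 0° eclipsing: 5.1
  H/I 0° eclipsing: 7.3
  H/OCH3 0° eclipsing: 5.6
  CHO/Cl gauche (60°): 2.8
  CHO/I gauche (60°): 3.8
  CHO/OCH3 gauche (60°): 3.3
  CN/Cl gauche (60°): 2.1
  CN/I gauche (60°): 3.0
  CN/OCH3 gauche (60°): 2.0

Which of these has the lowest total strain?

B

A is staggered. CN at 120° is gauche with Cl at 60° (2.1); CN at 120° is gauche with I at 180° (3.0); CHO at 240° is gauche with OCH3 at 300° (3.3); CHO at 240° is gauche with I at 180° (3.8). Total 12.2 kJ/mol.
B is staggered. CN at 120° is gauche with OCH3 at 180° (2.0); CN at 120° is gauche with I at 60° (3.0); CHO at 240° is gauche with OCH3 at 180° (3.3); CHO at 240° is gauche with Cl at 300° (2.8). Total 11.1 kJ/mol.
C is eclipsed. H at 0° is eclipsed with OCH3 at 0° (5.6); CN at 120° is eclipsed with Cl at 120° (6.5); CHO at 240° is eclipsed with I at 240° (13.0). Total 25.1 kJ/mol.
B has the lowest total (11.1 kJ/mol).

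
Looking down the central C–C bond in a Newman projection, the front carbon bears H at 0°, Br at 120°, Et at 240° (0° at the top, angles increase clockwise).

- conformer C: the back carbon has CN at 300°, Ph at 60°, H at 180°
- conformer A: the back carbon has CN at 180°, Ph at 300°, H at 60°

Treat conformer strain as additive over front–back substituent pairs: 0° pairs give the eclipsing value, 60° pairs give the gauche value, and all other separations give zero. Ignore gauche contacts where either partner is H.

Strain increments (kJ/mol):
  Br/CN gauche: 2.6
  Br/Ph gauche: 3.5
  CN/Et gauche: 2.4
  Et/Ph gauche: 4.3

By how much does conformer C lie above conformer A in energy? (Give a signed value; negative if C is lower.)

-3.4 kJ/mol

C is staggered. Br at 120° is gauche with Ph at 60° (3.5); Et at 240° is gauche with CN at 300° (2.4). Total 5.9 kJ/mol.
A is staggered. Br at 120° is gauche with CN at 180° (2.6); Et at 240° is gauche with CN at 180° (2.4); Et at 240° is gauche with Ph at 300° (4.3). Total 9.3 kJ/mol.
E(C) − E(A) = 5.9 − 9.3 = -3.4 kJ/mol.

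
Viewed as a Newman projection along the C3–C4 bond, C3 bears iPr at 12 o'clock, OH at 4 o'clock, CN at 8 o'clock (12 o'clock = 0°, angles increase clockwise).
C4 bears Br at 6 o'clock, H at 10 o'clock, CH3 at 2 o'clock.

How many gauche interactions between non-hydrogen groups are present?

Non-H gauche pairs: iPr(0°)/CH3(60°); OH(120°)/Br(180°); OH(120°)/CH3(60°); CN(240°)/Br(180°) — 4 interactions.

4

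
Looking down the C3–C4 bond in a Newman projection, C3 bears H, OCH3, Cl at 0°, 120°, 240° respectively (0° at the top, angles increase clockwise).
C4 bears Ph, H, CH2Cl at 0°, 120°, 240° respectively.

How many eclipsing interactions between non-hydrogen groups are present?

Non-H eclipsing pairs: Cl(240°)/CH2Cl(240°) — 1 interaction.

1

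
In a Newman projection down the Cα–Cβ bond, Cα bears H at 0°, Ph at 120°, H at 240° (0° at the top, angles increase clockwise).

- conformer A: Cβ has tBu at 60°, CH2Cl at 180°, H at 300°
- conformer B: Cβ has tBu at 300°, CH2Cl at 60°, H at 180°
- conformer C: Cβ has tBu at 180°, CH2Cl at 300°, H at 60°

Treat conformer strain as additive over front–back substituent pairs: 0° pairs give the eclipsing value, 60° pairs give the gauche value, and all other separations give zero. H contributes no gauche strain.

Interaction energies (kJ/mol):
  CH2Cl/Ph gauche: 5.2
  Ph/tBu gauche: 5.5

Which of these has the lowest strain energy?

B

A (staggered): Ph(120°)/tBu(60°) gauche 5.5; Ph(120°)/CH2Cl(180°) gauche 5.2 → 10.7 kJ/mol.
B (staggered): Ph(120°)/CH2Cl(60°) gauche 5.2 → 5.2 kJ/mol.
C (staggered): Ph(120°)/tBu(180°) gauche 5.5 → 5.5 kJ/mol.
B has the lowest total (5.2 kJ/mol).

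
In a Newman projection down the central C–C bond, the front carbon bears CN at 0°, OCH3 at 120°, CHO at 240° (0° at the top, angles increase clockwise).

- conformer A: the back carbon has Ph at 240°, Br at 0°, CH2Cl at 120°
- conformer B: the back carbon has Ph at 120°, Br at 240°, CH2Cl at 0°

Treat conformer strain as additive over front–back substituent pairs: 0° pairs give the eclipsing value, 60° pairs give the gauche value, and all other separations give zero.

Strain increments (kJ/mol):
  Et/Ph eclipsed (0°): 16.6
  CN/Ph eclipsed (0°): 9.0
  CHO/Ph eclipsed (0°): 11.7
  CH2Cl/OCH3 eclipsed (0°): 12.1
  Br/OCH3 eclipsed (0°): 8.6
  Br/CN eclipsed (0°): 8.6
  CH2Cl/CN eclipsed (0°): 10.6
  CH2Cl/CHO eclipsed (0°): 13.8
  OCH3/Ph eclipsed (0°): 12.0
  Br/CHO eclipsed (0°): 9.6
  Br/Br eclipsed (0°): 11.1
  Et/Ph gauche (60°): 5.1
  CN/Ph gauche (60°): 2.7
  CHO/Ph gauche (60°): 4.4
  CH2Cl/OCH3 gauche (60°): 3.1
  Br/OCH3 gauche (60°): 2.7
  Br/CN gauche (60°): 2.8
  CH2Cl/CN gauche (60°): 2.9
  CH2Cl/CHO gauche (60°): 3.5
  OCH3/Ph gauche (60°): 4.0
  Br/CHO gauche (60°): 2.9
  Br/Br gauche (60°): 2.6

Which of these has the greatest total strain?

A

A (eclipsed): CN–Br eclipsed, OCH3–CH2Cl eclipsed, CHO–Ph eclipsed; 8.6 + 12.1 + 11.7 = 32.4 kJ/mol.
B (eclipsed): CN–CH2Cl eclipsed, OCH3–Ph eclipsed, CHO–Br eclipsed; 10.6 + 12.0 + 9.6 = 32.2 kJ/mol.
A has the highest total (32.4 kJ/mol).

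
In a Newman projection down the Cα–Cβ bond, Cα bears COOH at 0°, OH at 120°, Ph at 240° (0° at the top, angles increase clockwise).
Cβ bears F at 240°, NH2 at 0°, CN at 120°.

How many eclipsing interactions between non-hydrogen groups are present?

Non-H eclipsing pairs: COOH(0°)/NH2(0°); OH(120°)/CN(120°); Ph(240°)/F(240°) — 3 interactions.

3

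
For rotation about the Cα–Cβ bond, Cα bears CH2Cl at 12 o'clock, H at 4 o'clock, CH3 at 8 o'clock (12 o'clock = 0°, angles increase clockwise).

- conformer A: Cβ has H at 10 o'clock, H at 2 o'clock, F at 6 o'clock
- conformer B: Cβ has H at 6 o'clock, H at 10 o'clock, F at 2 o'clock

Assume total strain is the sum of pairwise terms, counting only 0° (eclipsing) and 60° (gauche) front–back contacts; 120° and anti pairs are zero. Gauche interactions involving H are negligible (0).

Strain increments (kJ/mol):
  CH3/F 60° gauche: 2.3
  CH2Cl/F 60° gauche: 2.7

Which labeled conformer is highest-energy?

B

A (staggered): CH3–F gauche; 2.3 = 2.3 kJ/mol.
B (staggered): CH2Cl–F gauche; 2.7 = 2.7 kJ/mol.
B has the highest total (2.7 kJ/mol).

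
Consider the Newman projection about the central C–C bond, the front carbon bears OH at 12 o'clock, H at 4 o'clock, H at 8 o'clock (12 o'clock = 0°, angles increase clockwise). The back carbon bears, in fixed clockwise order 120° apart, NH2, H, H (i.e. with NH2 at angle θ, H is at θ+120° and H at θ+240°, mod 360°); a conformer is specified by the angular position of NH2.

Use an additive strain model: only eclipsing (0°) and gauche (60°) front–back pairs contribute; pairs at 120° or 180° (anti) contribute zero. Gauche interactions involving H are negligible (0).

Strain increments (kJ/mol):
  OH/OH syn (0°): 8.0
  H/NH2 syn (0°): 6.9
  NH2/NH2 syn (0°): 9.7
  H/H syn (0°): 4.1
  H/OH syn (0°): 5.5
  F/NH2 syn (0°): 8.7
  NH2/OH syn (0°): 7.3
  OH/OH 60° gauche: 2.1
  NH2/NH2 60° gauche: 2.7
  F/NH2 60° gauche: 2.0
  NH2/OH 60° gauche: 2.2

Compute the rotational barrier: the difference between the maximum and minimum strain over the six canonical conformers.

NH2 at 0° is eclipsed. OH at 0° is eclipsed with NH2 at 0° (7.3); H at 120° is eclipsed with H at 120° (4.1); H at 240° is eclipsed with H at 240° (4.1). Total 15.5 kJ/mol.
NH2 at 60° is staggered. OH at 0° is gauche with NH2 at 60° (2.2). Total 2.2 kJ/mol.
NH2 at 120° is eclipsed. OH at 0° is eclipsed with H at 0° (5.5); H at 120° is eclipsed with NH2 at 120° (6.9); H at 240° is eclipsed with H at 240° (4.1). Total 16.5 kJ/mol.
NH2 at 180° (staggered): no non-H gauche contacts → 0.0 kJ/mol.
NH2 at 240° is eclipsed. OH at 0° is eclipsed with H at 0° (5.5); H at 120° is eclipsed with H at 120° (4.1); H at 240° is eclipsed with NH2 at 240° (6.9). Total 16.5 kJ/mol.
NH2 at 300° is staggered. OH at 0° is gauche with NH2 at 300° (2.2). Total 2.2 kJ/mol.
Max at 120° (16.5 kJ/mol), min at 180° (0.0 kJ/mol); barrier = 16.5 kJ/mol.

16.5 kJ/mol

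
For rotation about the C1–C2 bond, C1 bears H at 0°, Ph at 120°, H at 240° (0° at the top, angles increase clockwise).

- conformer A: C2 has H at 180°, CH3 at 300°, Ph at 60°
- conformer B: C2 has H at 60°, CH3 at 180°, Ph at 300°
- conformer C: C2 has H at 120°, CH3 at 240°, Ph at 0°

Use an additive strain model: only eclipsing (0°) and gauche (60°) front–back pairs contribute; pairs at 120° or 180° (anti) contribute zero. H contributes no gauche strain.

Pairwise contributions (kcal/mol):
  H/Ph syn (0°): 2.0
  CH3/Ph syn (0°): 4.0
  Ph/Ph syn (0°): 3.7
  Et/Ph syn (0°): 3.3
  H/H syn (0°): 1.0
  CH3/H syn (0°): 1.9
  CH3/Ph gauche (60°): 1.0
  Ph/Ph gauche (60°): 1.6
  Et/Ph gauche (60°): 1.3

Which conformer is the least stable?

A is staggered. Ph at 120° is gauche with Ph at 60° (1.6). Total 1.6 kcal/mol.
B is staggered. Ph at 120° is gauche with CH3 at 180° (1.0). Total 1.0 kcal/mol.
C is eclipsed. H at 0° is eclipsed with Ph at 0° (2.0); Ph at 120° is eclipsed with H at 120° (2.0); H at 240° is eclipsed with CH3 at 240° (1.9). Total 5.9 kcal/mol.
C has the highest total (5.9 kcal/mol).

C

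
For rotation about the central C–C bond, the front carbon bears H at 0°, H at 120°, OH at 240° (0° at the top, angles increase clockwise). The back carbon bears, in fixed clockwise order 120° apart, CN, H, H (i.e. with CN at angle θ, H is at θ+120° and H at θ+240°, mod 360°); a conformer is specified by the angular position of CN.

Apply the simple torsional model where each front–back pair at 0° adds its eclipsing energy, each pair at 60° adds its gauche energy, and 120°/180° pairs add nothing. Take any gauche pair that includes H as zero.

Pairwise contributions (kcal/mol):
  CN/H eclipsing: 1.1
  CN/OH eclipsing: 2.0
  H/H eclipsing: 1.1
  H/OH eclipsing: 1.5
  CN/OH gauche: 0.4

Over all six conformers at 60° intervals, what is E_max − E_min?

4.2 kcal/mol

CN at 0° is eclipsed. H at 0° is eclipsed with CN at 0° (1.1); H at 120° is eclipsed with H at 120° (1.1); OH at 240° is eclipsed with H at 240° (1.5). Total 3.7 kcal/mol.
CN at 60° (staggered): no non-H gauche contacts → 0.0 kcal/mol.
CN at 120° is eclipsed. H at 0° is eclipsed with H at 0° (1.1); H at 120° is eclipsed with CN at 120° (1.1); OH at 240° is eclipsed with H at 240° (1.5). Total 3.7 kcal/mol.
CN at 180° is staggered. OH at 240° is gauche with CN at 180° (0.4). Total 0.4 kcal/mol.
CN at 240° is eclipsed. H at 0° is eclipsed with H at 0° (1.1); H at 120° is eclipsed with H at 120° (1.1); OH at 240° is eclipsed with CN at 240° (2.0). Total 4.2 kcal/mol.
CN at 300° is staggered. OH at 240° is gauche with CN at 300° (0.4). Total 0.4 kcal/mol.
Max at 240° (4.2 kcal/mol), min at 60° (0.0 kcal/mol); barrier = 4.2 kcal/mol.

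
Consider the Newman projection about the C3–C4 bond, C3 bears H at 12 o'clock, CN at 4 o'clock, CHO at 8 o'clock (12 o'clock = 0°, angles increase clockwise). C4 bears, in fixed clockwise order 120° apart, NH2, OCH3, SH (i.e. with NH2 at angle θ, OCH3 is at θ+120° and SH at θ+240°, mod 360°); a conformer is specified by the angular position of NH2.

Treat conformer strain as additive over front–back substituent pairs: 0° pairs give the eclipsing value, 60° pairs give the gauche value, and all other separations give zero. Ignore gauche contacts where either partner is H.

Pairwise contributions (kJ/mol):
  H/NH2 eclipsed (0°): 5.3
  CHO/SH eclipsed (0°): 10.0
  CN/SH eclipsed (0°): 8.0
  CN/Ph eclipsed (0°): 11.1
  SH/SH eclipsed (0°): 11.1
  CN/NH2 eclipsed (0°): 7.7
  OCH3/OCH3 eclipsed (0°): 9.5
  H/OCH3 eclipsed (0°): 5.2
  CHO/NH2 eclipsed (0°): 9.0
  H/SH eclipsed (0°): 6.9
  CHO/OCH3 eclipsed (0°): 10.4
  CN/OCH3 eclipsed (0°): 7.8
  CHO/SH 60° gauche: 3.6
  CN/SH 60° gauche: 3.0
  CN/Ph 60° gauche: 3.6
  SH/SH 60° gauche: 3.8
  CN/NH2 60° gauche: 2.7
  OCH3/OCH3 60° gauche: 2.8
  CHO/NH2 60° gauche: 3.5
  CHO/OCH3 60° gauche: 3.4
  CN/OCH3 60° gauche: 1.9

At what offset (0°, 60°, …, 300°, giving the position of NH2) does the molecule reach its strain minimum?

NH2 at 0° (eclipsed): H–NH2 eclipsed, CN–OCH3 eclipsed, CHO–SH eclipsed; 5.3 + 7.8 + 10.0 = 23.1 kJ/mol.
NH2 at 60° (staggered): CN–NH2 gauche, CN–OCH3 gauche, CHO–OCH3 gauche, CHO–SH gauche; 2.7 + 1.9 + 3.4 + 3.6 = 11.6 kJ/mol.
NH2 at 120° (eclipsed): H–SH eclipsed, CN–NH2 eclipsed, CHO–OCH3 eclipsed; 6.9 + 7.7 + 10.4 = 25.0 kJ/mol.
NH2 at 180° (staggered): CN–NH2 gauche, CN–SH gauche, CHO–NH2 gauche, CHO–OCH3 gauche; 2.7 + 3.0 + 3.5 + 3.4 = 12.6 kJ/mol.
NH2 at 240° (eclipsed): H–OCH3 eclipsed, CN–SH eclipsed, CHO–NH2 eclipsed; 5.2 + 8.0 + 9.0 = 22.2 kJ/mol.
NH2 at 300° (staggered): CN–OCH3 gauche, CN–SH gauche, CHO–NH2 gauche, CHO–SH gauche; 1.9 + 3.0 + 3.5 + 3.6 = 12.0 kJ/mol.
The minimum (11.6 kJ/mol) occurs with NH2 at 60°.

60°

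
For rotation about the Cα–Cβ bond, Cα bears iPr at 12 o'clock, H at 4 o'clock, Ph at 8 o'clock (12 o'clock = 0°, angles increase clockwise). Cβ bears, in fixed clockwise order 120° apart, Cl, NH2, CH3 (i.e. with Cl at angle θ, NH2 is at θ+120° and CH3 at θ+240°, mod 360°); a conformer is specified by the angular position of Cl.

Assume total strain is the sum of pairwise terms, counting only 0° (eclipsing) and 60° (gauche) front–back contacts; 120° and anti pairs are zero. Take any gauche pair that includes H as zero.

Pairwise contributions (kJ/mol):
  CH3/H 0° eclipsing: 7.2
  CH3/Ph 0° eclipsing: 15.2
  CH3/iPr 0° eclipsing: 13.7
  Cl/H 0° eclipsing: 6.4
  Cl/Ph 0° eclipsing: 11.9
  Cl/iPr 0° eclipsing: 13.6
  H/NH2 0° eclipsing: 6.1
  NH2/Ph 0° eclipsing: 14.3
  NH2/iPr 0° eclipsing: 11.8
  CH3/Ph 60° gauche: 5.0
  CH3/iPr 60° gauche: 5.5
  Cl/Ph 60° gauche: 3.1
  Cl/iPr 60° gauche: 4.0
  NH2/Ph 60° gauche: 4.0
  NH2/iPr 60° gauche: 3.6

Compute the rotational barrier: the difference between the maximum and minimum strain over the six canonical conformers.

Cl at 0° (eclipsed): iPr(0°)/Cl(0°) eclipsed 13.6; H(120°)/NH2(120°) eclipsed 6.1; Ph(240°)/CH3(240°) eclipsed 15.2 → 34.9 kJ/mol.
Cl at 60° (staggered): iPr(0°)/Cl(60°) gauche 4.0; iPr(0°)/CH3(300°) gauche 5.5; Ph(240°)/NH2(180°) gauche 4.0; Ph(240°)/CH3(300°) gauche 5.0 → 18.5 kJ/mol.
Cl at 120° (eclipsed): iPr(0°)/CH3(0°) eclipsed 13.7; H(120°)/Cl(120°) eclipsed 6.4; Ph(240°)/NH2(240°) eclipsed 14.3 → 34.4 kJ/mol.
Cl at 180° (staggered): iPr(0°)/NH2(300°) gauche 3.6; iPr(0°)/CH3(60°) gauche 5.5; Ph(240°)/Cl(180°) gauche 3.1; Ph(240°)/NH2(300°) gauche 4.0 → 16.2 kJ/mol.
Cl at 240° (eclipsed): iPr(0°)/NH2(0°) eclipsed 11.8; H(120°)/CH3(120°) eclipsed 7.2; Ph(240°)/Cl(240°) eclipsed 11.9 → 30.9 kJ/mol.
Cl at 300° (staggered): iPr(0°)/Cl(300°) gauche 4.0; iPr(0°)/NH2(60°) gauche 3.6; Ph(240°)/Cl(300°) gauche 3.1; Ph(240°)/CH3(180°) gauche 5.0 → 15.7 kJ/mol.
Max at 0° (34.9 kJ/mol), min at 300° (15.7 kJ/mol); barrier = 19.2 kJ/mol.

19.2 kJ/mol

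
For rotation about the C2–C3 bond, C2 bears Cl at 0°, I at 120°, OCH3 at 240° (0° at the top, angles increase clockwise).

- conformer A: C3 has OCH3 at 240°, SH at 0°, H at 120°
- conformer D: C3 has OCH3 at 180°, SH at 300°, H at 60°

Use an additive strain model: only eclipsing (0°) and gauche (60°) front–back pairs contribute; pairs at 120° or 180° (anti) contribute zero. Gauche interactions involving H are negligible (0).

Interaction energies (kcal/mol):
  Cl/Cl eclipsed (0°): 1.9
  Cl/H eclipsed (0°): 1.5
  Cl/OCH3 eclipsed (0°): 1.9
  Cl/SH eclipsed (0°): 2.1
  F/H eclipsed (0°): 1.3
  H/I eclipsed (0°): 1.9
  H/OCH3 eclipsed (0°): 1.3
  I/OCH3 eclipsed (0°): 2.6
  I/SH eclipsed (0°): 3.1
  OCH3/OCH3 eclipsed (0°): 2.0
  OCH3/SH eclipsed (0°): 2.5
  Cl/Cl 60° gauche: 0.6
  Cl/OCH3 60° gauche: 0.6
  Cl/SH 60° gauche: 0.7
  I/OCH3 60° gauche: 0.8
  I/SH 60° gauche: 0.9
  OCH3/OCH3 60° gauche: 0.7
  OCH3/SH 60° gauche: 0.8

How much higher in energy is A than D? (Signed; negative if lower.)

+3.0 kcal/mol

A (eclipsed): Cl–SH eclipsed, I–H eclipsed, OCH3–OCH3 eclipsed; 2.1 + 1.9 + 2.0 = 6.0 kcal/mol.
D (staggered): Cl–SH gauche, I–OCH3 gauche, OCH3–OCH3 gauche, OCH3–SH gauche; 0.7 + 0.8 + 0.7 + 0.8 = 3.0 kcal/mol.
E(A) − E(D) = 6.0 − 3.0 = +3.0 kcal/mol.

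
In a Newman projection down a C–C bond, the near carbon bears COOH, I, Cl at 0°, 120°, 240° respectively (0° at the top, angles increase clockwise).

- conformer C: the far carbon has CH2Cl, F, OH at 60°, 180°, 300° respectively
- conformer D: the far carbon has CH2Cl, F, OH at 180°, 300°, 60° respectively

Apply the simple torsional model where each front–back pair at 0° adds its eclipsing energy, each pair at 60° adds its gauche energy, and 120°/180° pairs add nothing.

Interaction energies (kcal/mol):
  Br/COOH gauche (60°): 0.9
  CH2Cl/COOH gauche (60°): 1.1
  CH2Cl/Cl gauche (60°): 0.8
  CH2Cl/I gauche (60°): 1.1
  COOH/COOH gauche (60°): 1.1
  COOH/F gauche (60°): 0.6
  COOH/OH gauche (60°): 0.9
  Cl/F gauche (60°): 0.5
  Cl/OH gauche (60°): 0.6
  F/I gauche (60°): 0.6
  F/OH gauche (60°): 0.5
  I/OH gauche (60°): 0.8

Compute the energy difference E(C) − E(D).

+0.1 kcal/mol

C is staggered. COOH at 0° is gauche with CH2Cl at 60° (1.1); COOH at 0° is gauche with OH at 300° (0.9); I at 120° is gauche with CH2Cl at 60° (1.1); I at 120° is gauche with F at 180° (0.6); Cl at 240° is gauche with F at 180° (0.5); Cl at 240° is gauche with OH at 300° (0.6). Total 4.8 kcal/mol.
D is staggered. COOH at 0° is gauche with F at 300° (0.6); COOH at 0° is gauche with OH at 60° (0.9); I at 120° is gauche with CH2Cl at 180° (1.1); I at 120° is gauche with OH at 60° (0.8); Cl at 240° is gauche with CH2Cl at 180° (0.8); Cl at 240° is gauche with F at 300° (0.5). Total 4.7 kcal/mol.
E(C) − E(D) = 4.8 − 4.7 = +0.1 kcal/mol.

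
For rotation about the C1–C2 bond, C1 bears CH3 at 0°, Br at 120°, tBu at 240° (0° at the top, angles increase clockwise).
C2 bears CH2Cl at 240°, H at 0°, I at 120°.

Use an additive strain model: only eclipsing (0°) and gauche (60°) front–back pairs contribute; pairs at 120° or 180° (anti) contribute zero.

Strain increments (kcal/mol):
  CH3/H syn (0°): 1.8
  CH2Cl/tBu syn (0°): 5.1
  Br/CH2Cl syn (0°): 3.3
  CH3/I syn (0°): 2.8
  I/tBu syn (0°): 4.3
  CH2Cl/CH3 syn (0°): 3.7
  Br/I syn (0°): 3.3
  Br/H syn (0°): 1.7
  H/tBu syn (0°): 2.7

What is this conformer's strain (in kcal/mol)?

This conformer (eclipsed): CH3(0°)/H(0°) eclipsed 1.8; Br(120°)/I(120°) eclipsed 3.3; tBu(240°)/CH2Cl(240°) eclipsed 5.1 → 10.2 kcal/mol.

10.2 kcal/mol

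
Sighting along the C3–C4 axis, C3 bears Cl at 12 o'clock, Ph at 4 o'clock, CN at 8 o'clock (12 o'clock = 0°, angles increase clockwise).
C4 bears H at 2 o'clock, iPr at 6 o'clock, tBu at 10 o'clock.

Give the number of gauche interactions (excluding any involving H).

4

Non-H gauche pairs: Cl(0°)/tBu(300°); Ph(120°)/iPr(180°); CN(240°)/iPr(180°); CN(240°)/tBu(300°) — 4 interactions.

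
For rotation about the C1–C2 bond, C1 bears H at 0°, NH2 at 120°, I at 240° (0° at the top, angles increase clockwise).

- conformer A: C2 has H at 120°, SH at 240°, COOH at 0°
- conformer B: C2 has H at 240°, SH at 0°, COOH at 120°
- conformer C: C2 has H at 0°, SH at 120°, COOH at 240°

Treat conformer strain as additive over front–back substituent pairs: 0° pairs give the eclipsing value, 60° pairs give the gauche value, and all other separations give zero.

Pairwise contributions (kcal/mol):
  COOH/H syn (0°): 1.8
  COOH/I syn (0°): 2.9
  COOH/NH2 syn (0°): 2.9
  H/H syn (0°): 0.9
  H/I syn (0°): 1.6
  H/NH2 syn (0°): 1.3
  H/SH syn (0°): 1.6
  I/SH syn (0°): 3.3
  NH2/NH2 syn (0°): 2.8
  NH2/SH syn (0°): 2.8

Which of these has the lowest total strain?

A (eclipsed): H–COOH eclipsed, NH2–H eclipsed, I–SH eclipsed; 1.8 + 1.3 + 3.3 = 6.4 kcal/mol.
B (eclipsed): H–SH eclipsed, NH2–COOH eclipsed, I–H eclipsed; 1.6 + 2.9 + 1.6 = 6.1 kcal/mol.
C (eclipsed): H–H eclipsed, NH2–SH eclipsed, I–COOH eclipsed; 0.9 + 2.8 + 2.9 = 6.6 kcal/mol.
B has the lowest total (6.1 kcal/mol).

B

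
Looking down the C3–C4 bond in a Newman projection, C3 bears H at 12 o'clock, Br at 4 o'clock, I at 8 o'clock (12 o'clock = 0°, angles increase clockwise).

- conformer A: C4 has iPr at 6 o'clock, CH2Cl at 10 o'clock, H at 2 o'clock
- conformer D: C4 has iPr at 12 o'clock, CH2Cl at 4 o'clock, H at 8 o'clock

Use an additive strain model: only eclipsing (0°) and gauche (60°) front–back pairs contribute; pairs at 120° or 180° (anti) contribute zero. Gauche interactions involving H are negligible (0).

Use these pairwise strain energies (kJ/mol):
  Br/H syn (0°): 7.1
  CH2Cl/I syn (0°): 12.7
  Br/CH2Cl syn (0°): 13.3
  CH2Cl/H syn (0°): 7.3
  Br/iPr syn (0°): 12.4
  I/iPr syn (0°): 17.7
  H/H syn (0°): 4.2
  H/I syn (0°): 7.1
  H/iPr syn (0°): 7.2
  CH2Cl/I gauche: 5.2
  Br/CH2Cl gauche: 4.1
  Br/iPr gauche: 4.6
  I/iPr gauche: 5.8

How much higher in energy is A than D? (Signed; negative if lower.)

-12.0 kJ/mol

A (staggered): Br–iPr gauche, I–iPr gauche, I–CH2Cl gauche; 4.6 + 5.8 + 5.2 = 15.6 kJ/mol.
D (eclipsed): H–iPr eclipsed, Br–CH2Cl eclipsed, I–H eclipsed; 7.2 + 13.3 + 7.1 = 27.6 kJ/mol.
E(A) − E(D) = 15.6 − 27.6 = -12.0 kJ/mol.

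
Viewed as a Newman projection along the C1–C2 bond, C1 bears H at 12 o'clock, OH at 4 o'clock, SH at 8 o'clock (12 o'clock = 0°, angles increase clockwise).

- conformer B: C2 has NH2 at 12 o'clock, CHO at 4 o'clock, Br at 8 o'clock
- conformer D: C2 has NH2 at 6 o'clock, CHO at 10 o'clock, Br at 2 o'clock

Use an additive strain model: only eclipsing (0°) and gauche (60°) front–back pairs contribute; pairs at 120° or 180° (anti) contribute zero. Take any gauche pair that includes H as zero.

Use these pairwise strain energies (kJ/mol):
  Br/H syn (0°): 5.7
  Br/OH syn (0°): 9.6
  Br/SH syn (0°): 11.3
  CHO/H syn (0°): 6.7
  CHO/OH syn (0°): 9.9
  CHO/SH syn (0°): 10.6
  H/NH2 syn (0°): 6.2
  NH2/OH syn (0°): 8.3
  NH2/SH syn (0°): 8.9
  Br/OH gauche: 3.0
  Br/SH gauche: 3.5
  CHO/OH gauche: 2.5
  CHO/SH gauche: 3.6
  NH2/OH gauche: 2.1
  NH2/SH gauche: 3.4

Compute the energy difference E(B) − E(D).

B (eclipsed): H(0°)/NH2(0°) eclipsed 6.2; OH(120°)/CHO(120°) eclipsed 9.9; SH(240°)/Br(240°) eclipsed 11.3 → 27.4 kJ/mol.
D (staggered): OH(120°)/NH2(180°) gauche 2.1; OH(120°)/Br(60°) gauche 3.0; SH(240°)/NH2(180°) gauche 3.4; SH(240°)/CHO(300°) gauche 3.6 → 12.1 kJ/mol.
E(B) − E(D) = 27.4 − 12.1 = +15.3 kJ/mol.

+15.3 kJ/mol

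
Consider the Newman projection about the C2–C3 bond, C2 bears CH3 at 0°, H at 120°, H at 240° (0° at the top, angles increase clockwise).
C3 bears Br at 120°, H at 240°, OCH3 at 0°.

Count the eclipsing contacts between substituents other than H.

1

Non-H eclipsing pairs: CH3(0°)/OCH3(0°) — 1 interaction.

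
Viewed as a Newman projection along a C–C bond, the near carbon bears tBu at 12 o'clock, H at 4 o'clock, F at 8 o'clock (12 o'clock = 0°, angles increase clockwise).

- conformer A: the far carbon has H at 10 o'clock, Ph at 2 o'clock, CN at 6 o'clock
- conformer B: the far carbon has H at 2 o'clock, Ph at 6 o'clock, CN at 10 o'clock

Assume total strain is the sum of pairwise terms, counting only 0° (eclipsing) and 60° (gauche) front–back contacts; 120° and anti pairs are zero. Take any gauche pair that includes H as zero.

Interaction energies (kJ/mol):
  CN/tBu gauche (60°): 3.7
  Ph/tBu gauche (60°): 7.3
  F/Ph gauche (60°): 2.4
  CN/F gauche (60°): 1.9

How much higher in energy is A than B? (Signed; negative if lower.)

+1.2 kJ/mol

A is staggered. tBu at 0° is gauche with Ph at 60° (7.3); F at 240° is gauche with CN at 180° (1.9). Total 9.2 kJ/mol.
B is staggered. tBu at 0° is gauche with CN at 300° (3.7); F at 240° is gauche with Ph at 180° (2.4); F at 240° is gauche with CN at 300° (1.9). Total 8.0 kJ/mol.
E(A) − E(B) = 9.2 − 8.0 = +1.2 kJ/mol.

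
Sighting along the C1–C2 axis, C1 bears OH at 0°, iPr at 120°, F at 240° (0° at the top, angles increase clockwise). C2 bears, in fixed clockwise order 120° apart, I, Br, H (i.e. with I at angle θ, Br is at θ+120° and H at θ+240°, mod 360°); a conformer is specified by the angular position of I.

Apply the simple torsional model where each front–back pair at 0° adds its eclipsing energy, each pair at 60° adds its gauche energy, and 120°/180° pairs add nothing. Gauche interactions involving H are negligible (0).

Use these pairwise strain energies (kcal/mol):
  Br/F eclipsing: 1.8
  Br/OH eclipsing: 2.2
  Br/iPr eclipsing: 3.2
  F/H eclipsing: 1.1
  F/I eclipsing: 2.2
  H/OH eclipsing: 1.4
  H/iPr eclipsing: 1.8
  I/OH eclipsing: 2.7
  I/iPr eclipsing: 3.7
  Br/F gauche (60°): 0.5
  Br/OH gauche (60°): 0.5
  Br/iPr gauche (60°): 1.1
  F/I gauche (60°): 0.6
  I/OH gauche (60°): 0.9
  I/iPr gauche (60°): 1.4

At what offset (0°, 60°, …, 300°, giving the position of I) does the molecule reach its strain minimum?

I at 0° (eclipsed): OH–I eclipsed, iPr–Br eclipsed, F–H eclipsed; 2.7 + 3.2 + 1.1 = 7.0 kcal/mol.
I at 60° (staggered): OH–I gauche, iPr–I gauche, iPr–Br gauche, F–Br gauche; 0.9 + 1.4 + 1.1 + 0.5 = 3.9 kcal/mol.
I at 120° (eclipsed): OH–H eclipsed, iPr–I eclipsed, F–Br eclipsed; 1.4 + 3.7 + 1.8 = 6.9 kcal/mol.
I at 180° (staggered): OH–Br gauche, iPr–I gauche, F–I gauche, F–Br gauche; 0.5 + 1.4 + 0.6 + 0.5 = 3.0 kcal/mol.
I at 240° (eclipsed): OH–Br eclipsed, iPr–H eclipsed, F–I eclipsed; 2.2 + 1.8 + 2.2 = 6.2 kcal/mol.
I at 300° (staggered): OH–I gauche, OH–Br gauche, iPr–Br gauche, F–I gauche; 0.9 + 0.5 + 1.1 + 0.6 = 3.1 kcal/mol.
The minimum (3.0 kcal/mol) occurs with I at 180°.

180°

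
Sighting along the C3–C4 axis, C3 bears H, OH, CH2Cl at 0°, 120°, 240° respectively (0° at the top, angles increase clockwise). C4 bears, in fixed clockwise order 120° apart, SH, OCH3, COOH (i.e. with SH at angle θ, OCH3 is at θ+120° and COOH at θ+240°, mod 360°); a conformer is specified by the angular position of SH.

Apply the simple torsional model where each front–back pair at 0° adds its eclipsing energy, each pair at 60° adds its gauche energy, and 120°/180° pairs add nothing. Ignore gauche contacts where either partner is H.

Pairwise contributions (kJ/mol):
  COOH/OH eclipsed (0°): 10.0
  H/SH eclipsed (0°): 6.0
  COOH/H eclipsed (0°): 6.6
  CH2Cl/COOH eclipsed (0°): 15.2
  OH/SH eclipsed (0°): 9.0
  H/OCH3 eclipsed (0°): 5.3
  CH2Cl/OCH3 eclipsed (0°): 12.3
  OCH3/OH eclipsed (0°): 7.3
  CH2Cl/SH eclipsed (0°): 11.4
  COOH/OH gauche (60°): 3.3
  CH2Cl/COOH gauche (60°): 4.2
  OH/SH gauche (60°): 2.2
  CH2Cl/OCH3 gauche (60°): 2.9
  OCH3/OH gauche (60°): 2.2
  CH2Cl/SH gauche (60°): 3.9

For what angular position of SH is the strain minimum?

SH at 0° (eclipsed): H(0°)/SH(0°) eclipsed 6.0; OH(120°)/OCH3(120°) eclipsed 7.3; CH2Cl(240°)/COOH(240°) eclipsed 15.2 → 28.5 kJ/mol.
SH at 60° (staggered): OH(120°)/SH(60°) gauche 2.2; OH(120°)/OCH3(180°) gauche 2.2; CH2Cl(240°)/OCH3(180°) gauche 2.9; CH2Cl(240°)/COOH(300°) gauche 4.2 → 11.5 kJ/mol.
SH at 120° (eclipsed): H(0°)/COOH(0°) eclipsed 6.6; OH(120°)/SH(120°) eclipsed 9.0; CH2Cl(240°)/OCH3(240°) eclipsed 12.3 → 27.9 kJ/mol.
SH at 180° (staggered): OH(120°)/SH(180°) gauche 2.2; OH(120°)/COOH(60°) gauche 3.3; CH2Cl(240°)/SH(180°) gauche 3.9; CH2Cl(240°)/OCH3(300°) gauche 2.9 → 12.3 kJ/mol.
SH at 240° (eclipsed): H(0°)/OCH3(0°) eclipsed 5.3; OH(120°)/COOH(120°) eclipsed 10.0; CH2Cl(240°)/SH(240°) eclipsed 11.4 → 26.7 kJ/mol.
SH at 300° (staggered): OH(120°)/OCH3(60°) gauche 2.2; OH(120°)/COOH(180°) gauche 3.3; CH2Cl(240°)/SH(300°) gauche 3.9; CH2Cl(240°)/COOH(180°) gauche 4.2 → 13.6 kJ/mol.
The minimum (11.5 kJ/mol) occurs with SH at 60°.

60°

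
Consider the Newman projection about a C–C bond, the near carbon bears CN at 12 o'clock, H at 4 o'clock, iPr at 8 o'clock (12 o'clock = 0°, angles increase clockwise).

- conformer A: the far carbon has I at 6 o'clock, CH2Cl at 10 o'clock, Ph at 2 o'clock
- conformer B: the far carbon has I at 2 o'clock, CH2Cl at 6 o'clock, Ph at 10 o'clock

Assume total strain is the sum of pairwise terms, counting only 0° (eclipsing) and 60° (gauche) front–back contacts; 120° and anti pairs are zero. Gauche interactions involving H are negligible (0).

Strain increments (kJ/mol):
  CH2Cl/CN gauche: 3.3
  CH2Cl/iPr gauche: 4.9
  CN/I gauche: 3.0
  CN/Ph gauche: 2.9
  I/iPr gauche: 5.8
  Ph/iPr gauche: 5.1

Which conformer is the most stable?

A (staggered): CN(0°)/CH2Cl(300°) gauche 3.3; CN(0°)/Ph(60°) gauche 2.9; iPr(240°)/I(180°) gauche 5.8; iPr(240°)/CH2Cl(300°) gauche 4.9 → 16.9 kJ/mol.
B (staggered): CN(0°)/I(60°) gauche 3.0; CN(0°)/Ph(300°) gauche 2.9; iPr(240°)/CH2Cl(180°) gauche 4.9; iPr(240°)/Ph(300°) gauche 5.1 → 15.9 kJ/mol.
B has the lowest total (15.9 kJ/mol).

B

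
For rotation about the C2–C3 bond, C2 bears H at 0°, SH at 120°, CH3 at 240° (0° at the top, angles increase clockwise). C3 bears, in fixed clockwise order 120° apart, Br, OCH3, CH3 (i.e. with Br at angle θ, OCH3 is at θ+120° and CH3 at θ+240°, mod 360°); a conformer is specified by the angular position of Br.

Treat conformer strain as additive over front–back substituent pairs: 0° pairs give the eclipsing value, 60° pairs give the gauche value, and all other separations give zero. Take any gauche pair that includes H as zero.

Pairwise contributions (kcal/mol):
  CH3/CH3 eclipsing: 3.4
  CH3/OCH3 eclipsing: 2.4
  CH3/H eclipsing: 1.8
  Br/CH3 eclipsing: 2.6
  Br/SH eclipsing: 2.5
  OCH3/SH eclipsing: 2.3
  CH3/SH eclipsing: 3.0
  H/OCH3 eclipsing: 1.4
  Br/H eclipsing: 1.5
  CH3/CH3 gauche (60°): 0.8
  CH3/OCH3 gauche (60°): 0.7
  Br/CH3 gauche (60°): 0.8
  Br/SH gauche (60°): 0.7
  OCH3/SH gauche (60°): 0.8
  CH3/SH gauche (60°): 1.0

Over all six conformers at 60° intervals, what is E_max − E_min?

Br at 0° is eclipsed. H at 0° is eclipsed with Br at 0° (1.5); SH at 120° is eclipsed with OCH3 at 120° (2.3); CH3 at 240° is eclipsed with CH3 at 240° (3.4). Total 7.2 kcal/mol.
Br at 60° is staggered. SH at 120° is gauche with Br at 60° (0.7); SH at 120° is gauche with OCH3 at 180° (0.8); CH3 at 240° is gauche with OCH3 at 180° (0.7); CH3 at 240° is gauche with CH3 at 300° (0.8). Total 3.0 kcal/mol.
Br at 120° is eclipsed. H at 0° is eclipsed with CH3 at 0° (1.8); SH at 120° is eclipsed with Br at 120° (2.5); CH3 at 240° is eclipsed with OCH3 at 240° (2.4). Total 6.7 kcal/mol.
Br at 180° is staggered. SH at 120° is gauche with Br at 180° (0.7); SH at 120° is gauche with CH3 at 60° (1.0); CH3 at 240° is gauche with Br at 180° (0.8); CH3 at 240° is gauche with OCH3 at 300° (0.7). Total 3.2 kcal/mol.
Br at 240° is eclipsed. H at 0° is eclipsed with OCH3 at 0° (1.4); SH at 120° is eclipsed with CH3 at 120° (3.0); CH3 at 240° is eclipsed with Br at 240° (2.6). Total 7.0 kcal/mol.
Br at 300° is staggered. SH at 120° is gauche with OCH3 at 60° (0.8); SH at 120° is gauche with CH3 at 180° (1.0); CH3 at 240° is gauche with Br at 300° (0.8); CH3 at 240° is gauche with CH3 at 180° (0.8). Total 3.4 kcal/mol.
Max at 0° (7.2 kcal/mol), min at 60° (3.0 kcal/mol); barrier = 4.2 kcal/mol.

4.2 kcal/mol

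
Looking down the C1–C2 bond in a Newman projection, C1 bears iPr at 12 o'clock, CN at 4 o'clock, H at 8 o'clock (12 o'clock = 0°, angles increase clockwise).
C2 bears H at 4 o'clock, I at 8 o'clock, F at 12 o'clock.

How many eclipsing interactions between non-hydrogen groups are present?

Non-H eclipsing pairs: iPr(0°)/F(0°) — 1 interaction.

1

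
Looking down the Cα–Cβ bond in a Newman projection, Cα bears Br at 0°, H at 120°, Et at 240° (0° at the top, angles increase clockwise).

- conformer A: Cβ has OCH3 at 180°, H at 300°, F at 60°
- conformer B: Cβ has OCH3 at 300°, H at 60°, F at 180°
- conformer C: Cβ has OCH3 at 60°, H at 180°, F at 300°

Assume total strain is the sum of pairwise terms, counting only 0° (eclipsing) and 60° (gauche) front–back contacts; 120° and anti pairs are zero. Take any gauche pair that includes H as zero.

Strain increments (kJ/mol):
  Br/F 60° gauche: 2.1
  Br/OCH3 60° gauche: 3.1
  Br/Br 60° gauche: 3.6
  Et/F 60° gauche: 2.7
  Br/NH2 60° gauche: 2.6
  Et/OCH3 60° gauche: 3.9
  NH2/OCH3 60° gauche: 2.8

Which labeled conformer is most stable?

A

A (staggered): Br(0°)/F(60°) gauche 2.1; Et(240°)/OCH3(180°) gauche 3.9 → 6.0 kJ/mol.
B (staggered): Br(0°)/OCH3(300°) gauche 3.1; Et(240°)/OCH3(300°) gauche 3.9; Et(240°)/F(180°) gauche 2.7 → 9.7 kJ/mol.
C (staggered): Br(0°)/OCH3(60°) gauche 3.1; Br(0°)/F(300°) gauche 2.1; Et(240°)/F(300°) gauche 2.7 → 7.9 kJ/mol.
A has the lowest total (6.0 kJ/mol).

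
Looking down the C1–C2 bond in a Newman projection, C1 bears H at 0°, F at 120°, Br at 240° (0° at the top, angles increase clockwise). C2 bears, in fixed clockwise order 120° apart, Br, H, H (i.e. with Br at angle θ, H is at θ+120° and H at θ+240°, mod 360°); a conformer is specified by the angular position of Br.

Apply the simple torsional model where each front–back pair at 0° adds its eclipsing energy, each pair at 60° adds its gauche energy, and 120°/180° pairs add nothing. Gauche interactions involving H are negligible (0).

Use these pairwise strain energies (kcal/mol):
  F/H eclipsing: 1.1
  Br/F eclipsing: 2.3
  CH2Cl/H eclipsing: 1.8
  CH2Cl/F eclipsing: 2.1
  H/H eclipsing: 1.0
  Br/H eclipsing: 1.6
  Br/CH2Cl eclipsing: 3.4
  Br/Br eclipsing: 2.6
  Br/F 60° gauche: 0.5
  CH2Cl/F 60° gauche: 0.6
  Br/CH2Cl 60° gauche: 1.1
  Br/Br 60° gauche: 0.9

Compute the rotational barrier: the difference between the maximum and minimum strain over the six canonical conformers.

4.4 kcal/mol

Br at 0° (eclipsed): H(0°)/Br(0°) eclipsed 1.6; F(120°)/H(120°) eclipsed 1.1; Br(240°)/H(240°) eclipsed 1.6 → 4.3 kcal/mol.
Br at 60° (staggered): F(120°)/Br(60°) gauche 0.5 → 0.5 kcal/mol.
Br at 120° (eclipsed): H(0°)/H(0°) eclipsed 1.0; F(120°)/Br(120°) eclipsed 2.3; Br(240°)/H(240°) eclipsed 1.6 → 4.9 kcal/mol.
Br at 180° (staggered): F(120°)/Br(180°) gauche 0.5; Br(240°)/Br(180°) gauche 0.9 → 1.4 kcal/mol.
Br at 240° (eclipsed): H(0°)/H(0°) eclipsed 1.0; F(120°)/H(120°) eclipsed 1.1; Br(240°)/Br(240°) eclipsed 2.6 → 4.7 kcal/mol.
Br at 300° (staggered): Br(240°)/Br(300°) gauche 0.9 → 0.9 kcal/mol.
Max at 120° (4.9 kcal/mol), min at 60° (0.5 kcal/mol); barrier = 4.4 kcal/mol.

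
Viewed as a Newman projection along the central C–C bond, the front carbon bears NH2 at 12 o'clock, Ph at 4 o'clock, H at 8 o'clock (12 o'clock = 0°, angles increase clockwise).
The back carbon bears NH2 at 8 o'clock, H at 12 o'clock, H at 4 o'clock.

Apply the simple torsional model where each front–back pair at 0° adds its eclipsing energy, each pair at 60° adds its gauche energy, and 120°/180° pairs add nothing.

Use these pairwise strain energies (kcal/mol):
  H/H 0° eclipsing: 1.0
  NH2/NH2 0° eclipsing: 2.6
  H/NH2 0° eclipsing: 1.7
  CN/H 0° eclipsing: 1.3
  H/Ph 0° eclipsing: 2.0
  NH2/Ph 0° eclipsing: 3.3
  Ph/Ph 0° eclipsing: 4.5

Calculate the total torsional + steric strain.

5.4 kcal/mol

This conformer (eclipsed): NH2(0°)/H(0°) eclipsed 1.7; Ph(120°)/H(120°) eclipsed 2.0; H(240°)/NH2(240°) eclipsed 1.7 → 5.4 kcal/mol.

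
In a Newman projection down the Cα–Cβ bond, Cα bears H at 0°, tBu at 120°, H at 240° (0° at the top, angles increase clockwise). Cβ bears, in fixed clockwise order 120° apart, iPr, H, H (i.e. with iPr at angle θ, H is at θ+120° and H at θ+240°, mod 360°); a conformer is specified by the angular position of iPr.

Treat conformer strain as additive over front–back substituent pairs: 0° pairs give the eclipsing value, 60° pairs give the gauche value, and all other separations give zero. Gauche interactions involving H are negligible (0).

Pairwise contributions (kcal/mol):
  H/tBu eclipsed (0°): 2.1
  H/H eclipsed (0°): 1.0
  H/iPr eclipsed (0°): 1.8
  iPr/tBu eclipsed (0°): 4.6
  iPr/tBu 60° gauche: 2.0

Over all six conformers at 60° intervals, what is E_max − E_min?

6.6 kcal/mol

iPr at 0° (eclipsed): H(0°)/iPr(0°) eclipsed 1.8; tBu(120°)/H(120°) eclipsed 2.1; H(240°)/H(240°) eclipsed 1.0 → 4.9 kcal/mol.
iPr at 60° (staggered): tBu(120°)/iPr(60°) gauche 2.0 → 2.0 kcal/mol.
iPr at 120° (eclipsed): H(0°)/H(0°) eclipsed 1.0; tBu(120°)/iPr(120°) eclipsed 4.6; H(240°)/H(240°) eclipsed 1.0 → 6.6 kcal/mol.
iPr at 180° (staggered): tBu(120°)/iPr(180°) gauche 2.0 → 2.0 kcal/mol.
iPr at 240° (eclipsed): H(0°)/H(0°) eclipsed 1.0; tBu(120°)/H(120°) eclipsed 2.1; H(240°)/iPr(240°) eclipsed 1.8 → 4.9 kcal/mol.
iPr at 300° (staggered): no non-H gauche contacts → 0.0 kcal/mol.
Max at 120° (6.6 kcal/mol), min at 300° (0.0 kcal/mol); barrier = 6.6 kcal/mol.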